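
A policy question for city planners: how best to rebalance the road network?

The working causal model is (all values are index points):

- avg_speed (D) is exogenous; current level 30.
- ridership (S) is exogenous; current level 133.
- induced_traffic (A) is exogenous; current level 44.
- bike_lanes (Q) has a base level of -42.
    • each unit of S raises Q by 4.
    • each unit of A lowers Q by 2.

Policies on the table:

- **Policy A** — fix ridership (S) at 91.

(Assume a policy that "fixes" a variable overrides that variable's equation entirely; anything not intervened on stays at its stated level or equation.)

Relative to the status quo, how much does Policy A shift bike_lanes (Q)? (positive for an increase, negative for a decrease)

Baseline:
  S = 133
  A = 44
  Q = -42 + 4·133 − 2·44 = 402
Policy A (S := 91):
  S = 91
  A = 44
  Q = -42 + 4·91 − 2·44 = 234
Change in Q: 234 − 402 = -168

-168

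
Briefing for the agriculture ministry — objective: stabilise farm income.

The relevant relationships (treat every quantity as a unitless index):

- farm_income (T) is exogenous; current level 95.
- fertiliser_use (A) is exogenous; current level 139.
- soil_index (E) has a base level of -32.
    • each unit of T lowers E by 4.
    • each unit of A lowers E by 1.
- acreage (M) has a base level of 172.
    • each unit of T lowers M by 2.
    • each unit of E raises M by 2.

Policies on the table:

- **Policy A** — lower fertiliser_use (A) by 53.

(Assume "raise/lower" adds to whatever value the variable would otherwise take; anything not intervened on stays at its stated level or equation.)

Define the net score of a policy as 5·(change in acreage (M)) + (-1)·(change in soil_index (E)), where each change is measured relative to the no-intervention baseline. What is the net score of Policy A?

Baseline:
  T = 95
  A = 139
  E = -32 − 4·95 − 139 = -551
  M = 172 − 2·95 + 2·(-551) = -1120
Policy A (A − 53):
  T = 95
  A = 139 − 53 = 86
  E = -32 − 4·95 − 86 = -498
  M = 172 − 2·95 + 2·(-498) = -1014
ΔM = -1014 − (-1120) = 106; ΔE = -498 − (-551) = 53
Score = 5·106 + (-1)·53 = 477

477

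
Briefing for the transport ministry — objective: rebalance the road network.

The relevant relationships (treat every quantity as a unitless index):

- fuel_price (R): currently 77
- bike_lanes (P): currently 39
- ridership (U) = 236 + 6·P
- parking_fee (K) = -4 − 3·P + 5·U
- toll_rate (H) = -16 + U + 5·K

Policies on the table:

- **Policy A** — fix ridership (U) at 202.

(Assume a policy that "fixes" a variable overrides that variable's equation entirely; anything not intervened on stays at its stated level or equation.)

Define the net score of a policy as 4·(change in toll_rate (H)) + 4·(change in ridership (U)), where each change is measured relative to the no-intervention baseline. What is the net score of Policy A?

Baseline:
  P = 39
  U = 236 + 6·39 = 470
  K = -4 − 3·39 + 5·470 = 2229
  H = -16 + 470 + 5·2229 = 11599
Policy A (U := 202):
  P = 39
  U = 202
  K = -4 − 3·39 + 5·202 = 889
  H = -16 + 202 + 5·889 = 4631
ΔH = 4631 − 11599 = -6968; ΔU = 202 − 470 = -268
Score = 4·(-6968) + 4·(-268) = -28944

-28944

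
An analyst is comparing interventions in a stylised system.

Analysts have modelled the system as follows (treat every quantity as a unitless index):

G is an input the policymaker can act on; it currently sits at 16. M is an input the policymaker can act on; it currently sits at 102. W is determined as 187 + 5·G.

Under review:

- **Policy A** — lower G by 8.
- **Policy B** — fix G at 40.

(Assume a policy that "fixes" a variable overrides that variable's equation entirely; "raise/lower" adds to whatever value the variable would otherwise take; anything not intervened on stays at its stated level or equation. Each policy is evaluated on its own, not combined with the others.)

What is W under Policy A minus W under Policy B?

Policy A (G − 8):
  G = 16 − 8 = 8
  W = 187 + 5·8 = 227
Policy B (G := 40):
  G = 40
  W = 187 + 5·40 = 387
W: 227 − 387 = -160

-160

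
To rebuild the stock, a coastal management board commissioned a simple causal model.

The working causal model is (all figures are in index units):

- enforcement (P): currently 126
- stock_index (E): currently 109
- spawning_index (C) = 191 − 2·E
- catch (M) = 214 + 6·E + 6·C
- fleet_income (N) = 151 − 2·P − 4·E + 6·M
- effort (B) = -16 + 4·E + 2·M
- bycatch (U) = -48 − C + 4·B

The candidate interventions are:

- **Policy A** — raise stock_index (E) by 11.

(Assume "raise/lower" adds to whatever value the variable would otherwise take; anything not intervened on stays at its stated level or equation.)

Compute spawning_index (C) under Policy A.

Policy A (E + 11):
  E = 109 + 11 = 120
  C = 191 − 2·120 = -49

-49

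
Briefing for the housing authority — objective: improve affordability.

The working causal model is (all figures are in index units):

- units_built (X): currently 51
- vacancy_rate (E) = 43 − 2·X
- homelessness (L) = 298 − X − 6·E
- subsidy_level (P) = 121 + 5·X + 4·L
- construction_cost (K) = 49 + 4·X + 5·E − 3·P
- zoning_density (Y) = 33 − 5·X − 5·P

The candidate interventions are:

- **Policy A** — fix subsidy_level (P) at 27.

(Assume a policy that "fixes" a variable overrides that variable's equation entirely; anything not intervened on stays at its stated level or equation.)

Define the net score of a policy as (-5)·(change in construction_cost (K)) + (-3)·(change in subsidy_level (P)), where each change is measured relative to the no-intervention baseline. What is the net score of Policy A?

-33036

Baseline:
  X = 51
  E = 43 − 2·51 = -59
  L = 298 − 51 − 6·(-59) = 601
  P = 121 + 5·51 + 4·601 = 2780
  K = 49 + 4·51 + 5·(-59) − 3·2780 = -8382
Policy A (P := 27):
  X = 51
  E = 43 − 2·51 = -59
  L = 298 − 51 − 6·(-59) = 601
  P = 27
  K = 49 + 4·51 + 5·(-59) − 3·27 = -123
ΔK = -123 − (-8382) = 8259; ΔP = 27 − 2780 = -2753
Score = (-5)·8259 + (-3)·(-2753) = -33036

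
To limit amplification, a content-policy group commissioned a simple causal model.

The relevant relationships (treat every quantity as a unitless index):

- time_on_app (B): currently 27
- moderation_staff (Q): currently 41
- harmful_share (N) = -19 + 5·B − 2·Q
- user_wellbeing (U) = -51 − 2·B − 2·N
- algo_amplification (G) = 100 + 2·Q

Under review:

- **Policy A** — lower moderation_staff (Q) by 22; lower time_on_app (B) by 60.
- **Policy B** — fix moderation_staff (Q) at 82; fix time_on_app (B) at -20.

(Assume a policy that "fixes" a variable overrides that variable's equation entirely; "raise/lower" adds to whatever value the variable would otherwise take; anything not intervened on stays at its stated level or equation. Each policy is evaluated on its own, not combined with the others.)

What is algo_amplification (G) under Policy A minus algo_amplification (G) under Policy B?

Policy A (Q − 22, B − 60):
  Q = 41 − 22 = 19
  G = 100 + 2·19 = 138
Policy B (Q := 82, B := -20):
  Q = 82
  G = 100 + 2·82 = 264
G: 138 − 264 = -126

-126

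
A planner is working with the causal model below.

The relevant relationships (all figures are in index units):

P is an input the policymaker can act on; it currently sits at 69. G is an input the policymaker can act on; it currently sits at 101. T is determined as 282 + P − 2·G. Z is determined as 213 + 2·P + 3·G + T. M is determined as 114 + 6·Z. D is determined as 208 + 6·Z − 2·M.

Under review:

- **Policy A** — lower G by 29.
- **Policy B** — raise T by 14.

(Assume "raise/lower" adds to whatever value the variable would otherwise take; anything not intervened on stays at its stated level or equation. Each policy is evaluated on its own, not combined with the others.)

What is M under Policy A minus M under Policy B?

-258

Policy A (G − 29):
  P = 69
  G = 101 − 29 = 72
  T = 282 + 69 − 2·72 = 207
  Z = 213 + 2·69 + 3·72 + 207 = 774
  M = 114 + 6·774 = 4758
Policy B (T + 14):
  P = 69
  G = 101
  T = 282 + 69 − 2·101 (+14 from intervention) = 163
  Z = 213 + 2·69 + 3·101 + 163 = 817
  M = 114 + 6·817 = 5016
M: 4758 − 5016 = -258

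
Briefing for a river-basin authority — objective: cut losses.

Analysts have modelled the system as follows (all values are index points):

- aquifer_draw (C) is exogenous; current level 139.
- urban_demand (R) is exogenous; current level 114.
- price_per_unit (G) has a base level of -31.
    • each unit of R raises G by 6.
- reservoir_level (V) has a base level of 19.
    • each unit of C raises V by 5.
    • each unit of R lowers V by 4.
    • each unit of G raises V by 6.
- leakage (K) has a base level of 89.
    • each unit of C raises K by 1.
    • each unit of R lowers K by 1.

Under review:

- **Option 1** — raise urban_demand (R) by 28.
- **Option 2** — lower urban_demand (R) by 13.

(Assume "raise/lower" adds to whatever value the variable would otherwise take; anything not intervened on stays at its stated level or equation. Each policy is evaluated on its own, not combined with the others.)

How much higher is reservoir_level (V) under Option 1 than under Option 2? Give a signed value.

1312

Option 1 (R + 28):
  C = 139
  R = 114 + 28 = 142
  G = -31 + 6·142 = 821
  V = 19 + 5·139 − 4·142 + 6·821 = 5072
Option 2 (R − 13):
  C = 139
  R = 114 − 13 = 101
  G = -31 + 6·101 = 575
  V = 19 + 5·139 − 4·101 + 6·575 = 3760
V: 5072 − 3760 = 1312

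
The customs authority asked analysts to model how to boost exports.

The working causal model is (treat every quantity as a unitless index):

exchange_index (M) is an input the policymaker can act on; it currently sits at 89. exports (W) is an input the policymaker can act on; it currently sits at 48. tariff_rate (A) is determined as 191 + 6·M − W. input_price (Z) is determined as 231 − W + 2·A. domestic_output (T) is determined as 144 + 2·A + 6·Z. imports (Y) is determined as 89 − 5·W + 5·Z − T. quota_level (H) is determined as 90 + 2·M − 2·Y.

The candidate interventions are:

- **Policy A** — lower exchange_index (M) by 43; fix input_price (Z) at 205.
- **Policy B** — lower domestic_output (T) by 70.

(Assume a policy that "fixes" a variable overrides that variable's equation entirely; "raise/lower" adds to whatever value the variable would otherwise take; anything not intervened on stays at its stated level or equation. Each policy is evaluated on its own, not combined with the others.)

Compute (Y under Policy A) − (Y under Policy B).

Policy A (M − 43, Z := 205):
  M = 89 − 43 = 46
  W = 48
  A = 191 + 6·46 − 48 = 419
  Z = 205
  T = 144 + 2·419 + 6·205 = 2212
  Y = 89 − 5·48 + 5·205 − 2212 = -1338
Policy B (T − 70):
  M = 89
  W = 48
  A = 191 + 6·89 − 48 = 677
  Z = 231 − 48 + 2·677 = 1537
  T = 144 + 2·677 + 6·1537 (−70 from intervention) = 10650
  Y = 89 − 5·48 + 5·1537 − 10650 = -3116
Y: -1338 − (-3116) = 1778

1778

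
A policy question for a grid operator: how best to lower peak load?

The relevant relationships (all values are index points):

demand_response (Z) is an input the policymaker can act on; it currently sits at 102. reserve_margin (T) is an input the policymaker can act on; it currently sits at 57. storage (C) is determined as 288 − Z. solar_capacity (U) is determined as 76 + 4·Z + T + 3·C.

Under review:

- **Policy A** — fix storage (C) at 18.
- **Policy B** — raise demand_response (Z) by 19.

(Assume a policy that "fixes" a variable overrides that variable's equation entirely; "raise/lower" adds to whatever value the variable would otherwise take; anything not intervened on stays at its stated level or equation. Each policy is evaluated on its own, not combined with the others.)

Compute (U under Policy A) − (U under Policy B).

Policy A (C := 18):
  Z = 102
  T = 57
  C = 18
  U = 76 + 4·102 + 57 + 3·18 = 595
Policy B (Z + 19):
  Z = 102 + 19 = 121
  T = 57
  C = 288 − 121 = 167
  U = 76 + 4·121 + 57 + 3·167 = 1118
U: 595 − 1118 = -523

-523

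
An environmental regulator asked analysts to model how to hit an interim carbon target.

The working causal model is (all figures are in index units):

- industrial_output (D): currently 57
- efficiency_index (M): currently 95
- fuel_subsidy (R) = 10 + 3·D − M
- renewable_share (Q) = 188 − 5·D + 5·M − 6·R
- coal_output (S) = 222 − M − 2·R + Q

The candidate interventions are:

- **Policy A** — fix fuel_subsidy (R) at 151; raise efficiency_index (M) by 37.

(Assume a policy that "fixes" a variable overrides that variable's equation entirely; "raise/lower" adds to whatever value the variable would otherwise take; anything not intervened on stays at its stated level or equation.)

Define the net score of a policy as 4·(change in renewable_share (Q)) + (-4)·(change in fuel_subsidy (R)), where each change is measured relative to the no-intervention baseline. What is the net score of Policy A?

Baseline:
  D = 57
  M = 95
  R = 10 + 3·57 − 95 = 86
  Q = 188 − 5·57 + 5·95 − 6·86 = -138
Policy A (R := 151, M + 37):
  D = 57
  M = 95 + 37 = 132
  R = 151
  Q = 188 − 5·57 + 5·132 − 6·151 = -343
ΔQ = -343 − (-138) = -205; ΔR = 151 − 86 = 65
Score = 4·(-205) + (-4)·65 = -1080

-1080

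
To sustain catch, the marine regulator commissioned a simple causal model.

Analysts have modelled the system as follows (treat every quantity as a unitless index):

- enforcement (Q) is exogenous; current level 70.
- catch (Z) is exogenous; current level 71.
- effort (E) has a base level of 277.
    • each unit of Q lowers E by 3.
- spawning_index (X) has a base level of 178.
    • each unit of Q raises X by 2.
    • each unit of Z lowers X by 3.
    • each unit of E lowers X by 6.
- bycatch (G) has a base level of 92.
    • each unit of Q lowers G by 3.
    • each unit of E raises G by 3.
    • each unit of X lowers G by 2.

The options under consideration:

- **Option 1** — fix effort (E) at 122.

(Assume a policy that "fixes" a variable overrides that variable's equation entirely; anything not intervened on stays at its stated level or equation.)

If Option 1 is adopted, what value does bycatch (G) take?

1502

Option 1 (E := 122):
  Q = 70
  Z = 71
  E = 122
  X = 178 + 2·70 − 3·71 − 6·122 = -627
  G = 92 − 3·70 + 3·122 − 2·(-627) = 1502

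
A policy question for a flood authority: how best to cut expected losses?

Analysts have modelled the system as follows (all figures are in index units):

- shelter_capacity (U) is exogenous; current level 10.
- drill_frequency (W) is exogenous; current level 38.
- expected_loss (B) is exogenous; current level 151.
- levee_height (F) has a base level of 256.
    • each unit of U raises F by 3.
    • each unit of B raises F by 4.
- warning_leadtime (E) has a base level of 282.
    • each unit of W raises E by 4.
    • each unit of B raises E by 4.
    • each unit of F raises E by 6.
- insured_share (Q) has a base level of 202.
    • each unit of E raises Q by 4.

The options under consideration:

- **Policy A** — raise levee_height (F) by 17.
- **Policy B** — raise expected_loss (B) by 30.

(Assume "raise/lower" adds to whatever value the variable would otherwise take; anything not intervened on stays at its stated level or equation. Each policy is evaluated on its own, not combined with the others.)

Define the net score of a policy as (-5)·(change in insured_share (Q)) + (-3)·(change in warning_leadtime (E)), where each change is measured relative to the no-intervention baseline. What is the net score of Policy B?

-19320

Baseline:
  U = 10
  W = 38
  B = 151
  F = 256 + 3·10 + 4·151 = 890
  E = 282 + 4·38 + 4·151 + 6·890 = 6378
  Q = 202 + 4·6378 = 25714
Policy B (B + 30):
  U = 10
  W = 38
  B = 151 + 30 = 181
  F = 256 + 3·10 + 4·181 = 1010
  E = 282 + 4·38 + 4·181 + 6·1010 = 7218
  Q = 202 + 4·7218 = 29074
ΔQ = 29074 − 25714 = 3360; ΔE = 7218 − 6378 = 840
Score = (-5)·3360 + (-3)·840 = -19320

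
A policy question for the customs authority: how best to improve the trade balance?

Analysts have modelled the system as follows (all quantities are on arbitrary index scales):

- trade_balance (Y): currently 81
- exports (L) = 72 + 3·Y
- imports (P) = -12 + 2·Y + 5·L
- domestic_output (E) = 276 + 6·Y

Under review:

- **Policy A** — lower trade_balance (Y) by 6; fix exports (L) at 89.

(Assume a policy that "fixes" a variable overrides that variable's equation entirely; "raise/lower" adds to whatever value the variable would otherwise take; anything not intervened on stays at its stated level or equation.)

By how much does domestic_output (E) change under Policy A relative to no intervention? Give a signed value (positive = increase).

-36

Baseline:
  Y = 81
  E = 276 + 6·81 = 762
Policy A (Y − 6, L := 89):
  Y = 81 − 6 = 75
  E = 276 + 6·75 = 726
Change in E: 726 − 762 = -36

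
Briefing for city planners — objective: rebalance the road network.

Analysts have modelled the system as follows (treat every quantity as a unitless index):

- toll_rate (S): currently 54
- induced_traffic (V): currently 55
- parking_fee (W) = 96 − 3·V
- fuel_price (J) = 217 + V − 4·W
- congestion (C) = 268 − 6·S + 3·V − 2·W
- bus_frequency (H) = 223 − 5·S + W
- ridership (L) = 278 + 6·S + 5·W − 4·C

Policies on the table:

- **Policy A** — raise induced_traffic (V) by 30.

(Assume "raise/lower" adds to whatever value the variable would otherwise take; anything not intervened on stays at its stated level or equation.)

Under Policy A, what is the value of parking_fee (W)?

-159

Policy A (V + 30):
  V = 55 + 30 = 85
  W = 96 − 3·85 = -159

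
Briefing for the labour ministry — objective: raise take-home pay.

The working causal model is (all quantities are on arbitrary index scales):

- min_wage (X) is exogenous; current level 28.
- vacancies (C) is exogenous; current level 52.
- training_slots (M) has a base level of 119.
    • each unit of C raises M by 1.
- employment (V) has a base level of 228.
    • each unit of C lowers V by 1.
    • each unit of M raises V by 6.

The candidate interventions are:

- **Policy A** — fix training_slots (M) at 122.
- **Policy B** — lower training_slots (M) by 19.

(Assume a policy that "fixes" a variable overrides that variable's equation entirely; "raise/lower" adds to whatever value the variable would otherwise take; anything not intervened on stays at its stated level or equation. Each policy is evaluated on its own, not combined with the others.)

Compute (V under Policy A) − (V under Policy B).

-180

Policy A (M := 122):
  C = 52
  M = 122
  V = 228 − 52 + 6·122 = 908
Policy B (M − 19):
  C = 52
  M = 119 + 52 (−19 from intervention) = 152
  V = 228 − 52 + 6·152 = 1088
V: 908 − 1088 = -180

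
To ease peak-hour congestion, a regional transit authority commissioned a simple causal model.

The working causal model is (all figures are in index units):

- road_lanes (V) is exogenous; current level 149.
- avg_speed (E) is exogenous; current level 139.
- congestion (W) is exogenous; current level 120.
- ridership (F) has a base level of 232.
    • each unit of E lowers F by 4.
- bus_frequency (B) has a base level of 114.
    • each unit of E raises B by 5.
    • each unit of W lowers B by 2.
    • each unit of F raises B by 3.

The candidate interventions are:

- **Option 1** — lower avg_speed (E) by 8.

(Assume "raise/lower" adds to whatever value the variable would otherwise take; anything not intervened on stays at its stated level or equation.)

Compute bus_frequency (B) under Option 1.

-347

Option 1 (E − 8):
  E = 139 − 8 = 131
  W = 120
  F = 232 − 4·131 = -292
  B = 114 + 5·131 − 2·120 + 3·(-292) = -347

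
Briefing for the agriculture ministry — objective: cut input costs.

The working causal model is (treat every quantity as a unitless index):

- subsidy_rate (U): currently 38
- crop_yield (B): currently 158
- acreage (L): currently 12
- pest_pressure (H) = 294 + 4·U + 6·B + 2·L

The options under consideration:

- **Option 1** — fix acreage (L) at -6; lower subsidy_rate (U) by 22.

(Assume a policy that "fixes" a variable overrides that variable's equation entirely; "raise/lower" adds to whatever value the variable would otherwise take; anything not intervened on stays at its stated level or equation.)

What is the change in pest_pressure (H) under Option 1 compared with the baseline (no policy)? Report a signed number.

-124

Baseline:
  U = 38
  B = 158
  L = 12
  H = 294 + 4·38 + 6·158 + 2·12 = 1418
Option 1 (L := -6, U − 22):
  U = 38 − 22 = 16
  B = 158
  L = -6
  H = 294 + 4·16 + 6·158 + 2·(-6) = 1294
Change in H: 1294 − 1418 = -124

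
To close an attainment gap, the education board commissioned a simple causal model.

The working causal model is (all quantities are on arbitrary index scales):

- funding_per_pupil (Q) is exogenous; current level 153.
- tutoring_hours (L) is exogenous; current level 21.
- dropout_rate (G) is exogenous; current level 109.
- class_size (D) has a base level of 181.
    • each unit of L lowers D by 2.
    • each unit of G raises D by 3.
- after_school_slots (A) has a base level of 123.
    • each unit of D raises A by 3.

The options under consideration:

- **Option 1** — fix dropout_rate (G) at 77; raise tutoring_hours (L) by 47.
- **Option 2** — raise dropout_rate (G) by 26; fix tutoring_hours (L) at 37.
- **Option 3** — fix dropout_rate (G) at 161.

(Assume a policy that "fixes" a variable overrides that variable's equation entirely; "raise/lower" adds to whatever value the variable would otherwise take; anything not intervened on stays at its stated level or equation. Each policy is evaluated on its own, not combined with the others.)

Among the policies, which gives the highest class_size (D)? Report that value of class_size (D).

Option 1 (G := 77, L + 47):
  L = 21 + 47 = 68
  G = 77
  D = 181 − 2·68 + 3·77 = 276
Option 2 (G + 26, L := 37):
  L = 37
  G = 109 + 26 = 135
  D = 181 − 2·37 + 3·135 = 512
Option 3 (G := 161):
  L = 21
  G = 161
  D = 181 − 2·21 + 3·161 = 622
Comparing — Option 1: D=276, Option 2: D=512, Option 3: D=622. Highest is 622 (Option 3).

622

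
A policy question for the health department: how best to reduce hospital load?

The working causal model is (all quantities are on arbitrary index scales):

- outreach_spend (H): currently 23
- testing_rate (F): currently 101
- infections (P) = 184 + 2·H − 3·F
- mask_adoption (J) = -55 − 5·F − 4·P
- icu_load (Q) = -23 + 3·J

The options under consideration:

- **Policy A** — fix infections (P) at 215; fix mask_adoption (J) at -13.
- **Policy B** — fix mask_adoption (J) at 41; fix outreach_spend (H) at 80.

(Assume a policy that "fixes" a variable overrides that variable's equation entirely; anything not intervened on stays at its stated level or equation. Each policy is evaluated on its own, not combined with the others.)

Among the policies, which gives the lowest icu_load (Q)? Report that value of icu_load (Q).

-62

Policy A (P := 215, J := -13):
  H = 23
  F = 101
  P = 215
  J = -13
  Q = -23 + 3·(-13) = -62
Policy B (J := 41, H := 80):
  H = 80
  F = 101
  P = 184 + 2·80 − 3·101 = 41
  J = 41
  Q = -23 + 3·41 = 100
Comparing — Policy A: Q=-62, Policy B: Q=100. Lowest is -62 (Policy A).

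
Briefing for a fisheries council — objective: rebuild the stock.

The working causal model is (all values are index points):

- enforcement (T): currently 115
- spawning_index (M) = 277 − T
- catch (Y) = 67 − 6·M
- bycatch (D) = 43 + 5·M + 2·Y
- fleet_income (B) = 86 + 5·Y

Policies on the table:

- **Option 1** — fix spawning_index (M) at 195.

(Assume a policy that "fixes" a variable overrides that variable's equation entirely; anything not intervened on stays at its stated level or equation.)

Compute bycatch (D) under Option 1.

Option 1 (M := 195):
  T = 115
  M = 195
  Y = 67 − 6·195 = -1103
  D = 43 + 5·195 + 2·(-1103) = -1188

-1188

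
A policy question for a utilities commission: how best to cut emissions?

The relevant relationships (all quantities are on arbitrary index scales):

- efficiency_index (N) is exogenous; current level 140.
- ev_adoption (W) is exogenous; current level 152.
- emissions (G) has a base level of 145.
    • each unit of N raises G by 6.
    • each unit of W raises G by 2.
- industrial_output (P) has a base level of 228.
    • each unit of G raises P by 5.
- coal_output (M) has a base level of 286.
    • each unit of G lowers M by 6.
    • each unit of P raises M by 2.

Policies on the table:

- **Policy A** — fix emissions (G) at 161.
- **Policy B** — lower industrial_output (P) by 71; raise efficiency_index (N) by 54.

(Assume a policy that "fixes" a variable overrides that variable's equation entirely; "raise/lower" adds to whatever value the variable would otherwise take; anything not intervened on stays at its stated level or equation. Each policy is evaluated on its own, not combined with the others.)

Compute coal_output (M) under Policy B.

7052

Policy B (P − 71, N + 54):
  N = 140 + 54 = 194
  W = 152
  G = 145 + 6·194 + 2·152 = 1613
  P = 228 + 5·1613 (−71 from intervention) = 8222
  M = 286 − 6·1613 + 2·8222 = 7052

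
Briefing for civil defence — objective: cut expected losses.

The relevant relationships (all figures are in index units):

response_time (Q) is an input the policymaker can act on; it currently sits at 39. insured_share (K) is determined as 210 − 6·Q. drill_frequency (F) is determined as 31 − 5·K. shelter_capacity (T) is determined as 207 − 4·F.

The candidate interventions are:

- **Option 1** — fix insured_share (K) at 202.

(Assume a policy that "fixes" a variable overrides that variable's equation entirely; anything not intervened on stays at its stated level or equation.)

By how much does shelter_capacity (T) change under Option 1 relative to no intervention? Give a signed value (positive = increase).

Baseline:
  Q = 39
  K = 210 − 6·39 = -24
  F = 31 − 5·(-24) = 151
  T = 207 − 4·151 = -397
Option 1 (K := 202):
  Q = 39
  K = 202
  F = 31 − 5·202 = -979
  T = 207 − 4·(-979) = 4123
Change in T: 4123 − (-397) = 4520

4520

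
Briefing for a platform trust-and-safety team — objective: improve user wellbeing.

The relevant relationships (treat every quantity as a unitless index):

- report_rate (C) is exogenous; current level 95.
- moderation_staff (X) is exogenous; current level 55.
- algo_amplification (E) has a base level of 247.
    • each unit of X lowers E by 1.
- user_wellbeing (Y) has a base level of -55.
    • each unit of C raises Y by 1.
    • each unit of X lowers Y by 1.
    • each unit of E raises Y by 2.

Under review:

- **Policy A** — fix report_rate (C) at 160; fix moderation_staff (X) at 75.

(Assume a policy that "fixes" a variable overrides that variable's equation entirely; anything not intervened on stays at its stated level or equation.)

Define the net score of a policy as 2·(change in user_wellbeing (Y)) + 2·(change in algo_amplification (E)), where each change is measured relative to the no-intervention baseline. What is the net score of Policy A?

-30

Baseline:
  C = 95
  X = 55
  E = 247 − 55 = 192
  Y = -55 + 95 − 55 + 2·192 = 369
Policy A (C := 160, X := 75):
  C = 160
  X = 75
  E = 247 − 75 = 172
  Y = -55 + 160 − 75 + 2·172 = 374
ΔY = 374 − 369 = 5; ΔE = 172 − 192 = -20
Score = 2·5 + 2·(-20) = -30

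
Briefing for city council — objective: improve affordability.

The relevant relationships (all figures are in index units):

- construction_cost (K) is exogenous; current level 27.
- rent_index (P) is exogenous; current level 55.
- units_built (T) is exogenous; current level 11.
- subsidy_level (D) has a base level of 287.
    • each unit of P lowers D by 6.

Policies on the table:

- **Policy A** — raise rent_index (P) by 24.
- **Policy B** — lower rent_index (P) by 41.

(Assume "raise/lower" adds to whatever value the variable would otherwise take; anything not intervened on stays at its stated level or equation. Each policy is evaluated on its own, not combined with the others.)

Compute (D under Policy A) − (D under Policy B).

-390

Policy A (P + 24):
  P = 55 + 24 = 79
  D = 287 − 6·79 = -187
Policy B (P − 41):
  P = 55 − 41 = 14
  D = 287 − 6·14 = 203
D: -187 − 203 = -390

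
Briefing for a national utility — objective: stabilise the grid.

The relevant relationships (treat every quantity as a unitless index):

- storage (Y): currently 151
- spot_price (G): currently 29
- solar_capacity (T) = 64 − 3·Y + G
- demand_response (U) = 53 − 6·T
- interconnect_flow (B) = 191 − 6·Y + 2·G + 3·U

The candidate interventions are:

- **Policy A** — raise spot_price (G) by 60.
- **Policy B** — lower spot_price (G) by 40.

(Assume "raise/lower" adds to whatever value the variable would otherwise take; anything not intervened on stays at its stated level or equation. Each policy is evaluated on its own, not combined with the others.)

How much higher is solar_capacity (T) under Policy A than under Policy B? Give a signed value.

Policy A (G + 60):
  Y = 151
  G = 29 + 60 = 89
  T = 64 − 3·151 + 89 = -300
Policy B (G − 40):
  Y = 151
  G = 29 − 40 = -11
  T = 64 − 3·151 + (-11) = -400
T: -300 − (-400) = 100

100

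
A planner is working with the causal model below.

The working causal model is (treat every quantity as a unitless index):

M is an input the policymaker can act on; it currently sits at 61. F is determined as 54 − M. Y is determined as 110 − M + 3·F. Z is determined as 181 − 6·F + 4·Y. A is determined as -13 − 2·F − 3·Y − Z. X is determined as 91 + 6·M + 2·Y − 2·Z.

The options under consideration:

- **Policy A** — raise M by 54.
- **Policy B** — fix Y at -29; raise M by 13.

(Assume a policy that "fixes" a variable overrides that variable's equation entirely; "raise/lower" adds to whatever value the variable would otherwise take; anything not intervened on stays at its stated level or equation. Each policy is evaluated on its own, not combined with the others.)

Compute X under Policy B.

Policy B (Y := -29, M + 13):
  M = 61 + 13 = 74
  F = 54 − 74 = -20
  Y = -29
  Z = 181 − 6·(-20) + 4·(-29) = 185
  X = 91 + 6·74 + 2·(-29) − 2·185 = 107

107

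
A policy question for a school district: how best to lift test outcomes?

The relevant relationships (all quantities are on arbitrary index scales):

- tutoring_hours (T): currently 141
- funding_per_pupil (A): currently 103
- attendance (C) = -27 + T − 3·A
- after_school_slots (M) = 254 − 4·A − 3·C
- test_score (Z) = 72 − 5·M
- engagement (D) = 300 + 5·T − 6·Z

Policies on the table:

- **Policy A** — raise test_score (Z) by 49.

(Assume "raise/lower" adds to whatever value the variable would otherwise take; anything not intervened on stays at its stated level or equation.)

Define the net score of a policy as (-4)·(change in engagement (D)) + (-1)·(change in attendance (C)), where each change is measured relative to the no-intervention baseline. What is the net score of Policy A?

1176

Baseline:
  T = 141
  A = 103
  C = -27 + 141 − 3·103 = -195
  M = 254 − 4·103 − 3·(-195) = 427
  Z = 72 − 5·427 = -2063
  D = 300 + 5·141 − 6·(-2063) = 13383
Policy A (Z + 49):
  T = 141
  A = 103
  C = -27 + 141 − 3·103 = -195
  M = 254 − 4·103 − 3·(-195) = 427
  Z = 72 − 5·427 (+49 from intervention) = -2014
  D = 300 + 5·141 − 6·(-2014) = 13089
ΔD = 13089 − 13383 = -294; ΔC = -195 − (-195) = 0
Score = (-4)·(-294) + (-1)·0 = 1176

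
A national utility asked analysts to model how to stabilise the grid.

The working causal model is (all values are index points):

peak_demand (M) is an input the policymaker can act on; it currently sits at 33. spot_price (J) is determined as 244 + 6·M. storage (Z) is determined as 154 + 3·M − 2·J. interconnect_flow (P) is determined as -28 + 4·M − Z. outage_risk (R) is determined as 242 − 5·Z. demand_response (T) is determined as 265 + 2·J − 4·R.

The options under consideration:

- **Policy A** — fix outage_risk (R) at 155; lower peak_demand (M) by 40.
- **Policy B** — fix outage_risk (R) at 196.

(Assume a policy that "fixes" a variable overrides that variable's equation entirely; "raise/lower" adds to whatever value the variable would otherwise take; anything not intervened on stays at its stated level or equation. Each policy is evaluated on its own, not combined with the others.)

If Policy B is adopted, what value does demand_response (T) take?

Policy B (R := 196):
  M = 33
  J = 244 + 6·33 = 442
  Z = 154 + 3·33 − 2·442 = -631
  R = 196
  T = 265 + 2·442 − 4·196 = 365

365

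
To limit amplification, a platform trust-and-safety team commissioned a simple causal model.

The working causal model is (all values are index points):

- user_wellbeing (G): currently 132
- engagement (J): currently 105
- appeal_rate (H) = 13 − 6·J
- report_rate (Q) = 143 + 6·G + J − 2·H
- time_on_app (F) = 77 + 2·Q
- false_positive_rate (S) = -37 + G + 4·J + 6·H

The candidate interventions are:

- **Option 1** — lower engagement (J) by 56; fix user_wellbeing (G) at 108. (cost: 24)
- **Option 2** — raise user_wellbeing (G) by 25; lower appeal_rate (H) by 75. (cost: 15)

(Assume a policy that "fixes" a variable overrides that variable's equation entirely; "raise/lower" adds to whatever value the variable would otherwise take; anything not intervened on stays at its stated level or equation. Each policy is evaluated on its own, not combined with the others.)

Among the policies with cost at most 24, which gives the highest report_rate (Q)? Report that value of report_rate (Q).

2574

Option 1 (J − 56, G := 108):
  G = 108
  J = 105 − 56 = 49
  H = 13 − 6·49 = -281
  Q = 143 + 6·108 + 49 − 2·(-281) = 1402
Option 2 (G + 25, H − 75):
  G = 132 + 25 = 157
  J = 105
  H = 13 − 6·105 (−75 from intervention) = -692
  Q = 143 + 6·157 + 105 − 2·(-692) = 2574
Comparing — Option 1: Q=1402, Option 2: Q=2574. Highest is 2574 (Option 2).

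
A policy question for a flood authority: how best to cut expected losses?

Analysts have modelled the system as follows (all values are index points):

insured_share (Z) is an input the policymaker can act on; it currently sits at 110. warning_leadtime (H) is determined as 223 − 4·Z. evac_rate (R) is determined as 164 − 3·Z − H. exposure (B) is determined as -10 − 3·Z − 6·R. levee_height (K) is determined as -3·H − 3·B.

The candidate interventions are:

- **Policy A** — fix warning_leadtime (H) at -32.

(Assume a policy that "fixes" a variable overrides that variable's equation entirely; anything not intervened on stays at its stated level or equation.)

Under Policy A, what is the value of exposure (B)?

464

Policy A (H := -32):
  Z = 110
  H = -32
  R = 164 − 3·110 − (-32) = -134
  B = -10 − 3·110 − 6·(-134) = 464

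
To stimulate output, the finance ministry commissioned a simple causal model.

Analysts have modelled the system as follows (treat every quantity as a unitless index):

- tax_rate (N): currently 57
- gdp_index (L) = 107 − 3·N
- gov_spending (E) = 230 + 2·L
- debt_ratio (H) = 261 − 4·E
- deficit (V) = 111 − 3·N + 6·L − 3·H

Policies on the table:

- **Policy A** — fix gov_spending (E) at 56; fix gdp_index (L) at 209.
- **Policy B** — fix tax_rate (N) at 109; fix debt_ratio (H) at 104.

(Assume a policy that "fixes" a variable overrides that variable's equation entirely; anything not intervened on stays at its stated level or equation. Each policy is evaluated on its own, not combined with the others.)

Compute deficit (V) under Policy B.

-1848

Policy B (N := 109, H := 104):
  N = 109
  L = 107 − 3·109 = -220
  E = 230 + 2·(-220) = -210
  H = 104
  V = 111 − 3·109 + 6·(-220) − 3·104 = -1848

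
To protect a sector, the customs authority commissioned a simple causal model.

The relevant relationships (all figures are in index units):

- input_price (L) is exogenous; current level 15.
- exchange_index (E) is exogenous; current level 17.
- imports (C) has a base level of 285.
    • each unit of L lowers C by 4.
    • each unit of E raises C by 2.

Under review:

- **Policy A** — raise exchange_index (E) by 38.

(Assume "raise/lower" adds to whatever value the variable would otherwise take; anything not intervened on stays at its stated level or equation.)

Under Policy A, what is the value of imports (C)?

Policy A (E + 38):
  L = 15
  E = 17 + 38 = 55
  C = 285 − 4·15 + 2·55 = 335

335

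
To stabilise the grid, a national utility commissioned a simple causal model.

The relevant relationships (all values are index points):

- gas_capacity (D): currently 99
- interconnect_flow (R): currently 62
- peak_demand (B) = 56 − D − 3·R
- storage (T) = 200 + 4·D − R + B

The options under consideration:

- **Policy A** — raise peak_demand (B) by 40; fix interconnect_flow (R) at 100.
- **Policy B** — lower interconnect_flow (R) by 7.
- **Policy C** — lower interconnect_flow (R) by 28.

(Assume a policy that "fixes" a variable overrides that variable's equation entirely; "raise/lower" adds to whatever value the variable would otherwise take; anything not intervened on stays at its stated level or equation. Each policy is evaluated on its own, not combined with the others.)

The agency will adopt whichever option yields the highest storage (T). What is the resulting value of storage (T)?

Policy A (B + 40, R := 100):
  D = 99
  R = 100
  B = 56 − 99 − 3·100 (+40 from intervention) = -303
  T = 200 + 4·99 − 100 + (-303) = 193
Policy B (R − 7):
  D = 99
  R = 62 − 7 = 55
  B = 56 − 99 − 3·55 = -208
  T = 200 + 4·99 − 55 + (-208) = 333
Policy C (R − 28):
  D = 99
  R = 62 − 28 = 34
  B = 56 − 99 − 3·34 = -145
  T = 200 + 4·99 − 34 + (-145) = 417
Comparing — Policy A: T=193, Policy B: T=333, Policy C: T=417. Highest is 417 (Policy C).

417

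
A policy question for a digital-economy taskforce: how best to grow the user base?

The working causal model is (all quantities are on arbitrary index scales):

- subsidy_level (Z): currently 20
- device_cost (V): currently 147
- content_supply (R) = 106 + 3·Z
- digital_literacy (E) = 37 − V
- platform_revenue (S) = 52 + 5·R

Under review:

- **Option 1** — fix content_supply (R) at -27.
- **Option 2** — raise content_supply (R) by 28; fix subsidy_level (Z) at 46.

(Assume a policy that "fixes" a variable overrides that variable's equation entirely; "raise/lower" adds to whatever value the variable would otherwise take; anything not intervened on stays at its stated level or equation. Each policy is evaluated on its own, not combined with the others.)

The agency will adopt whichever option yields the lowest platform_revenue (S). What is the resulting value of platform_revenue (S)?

Option 1 (R := -27):
  Z = 20
  R = -27
  S = 52 + 5·(-27) = -83
Option 2 (R + 28, Z := 46):
  Z = 46
  R = 106 + 3·46 (+28 from intervention) = 272
  S = 52 + 5·272 = 1412
Comparing — Option 1: S=-83, Option 2: S=1412. Lowest is -83 (Option 1).

-83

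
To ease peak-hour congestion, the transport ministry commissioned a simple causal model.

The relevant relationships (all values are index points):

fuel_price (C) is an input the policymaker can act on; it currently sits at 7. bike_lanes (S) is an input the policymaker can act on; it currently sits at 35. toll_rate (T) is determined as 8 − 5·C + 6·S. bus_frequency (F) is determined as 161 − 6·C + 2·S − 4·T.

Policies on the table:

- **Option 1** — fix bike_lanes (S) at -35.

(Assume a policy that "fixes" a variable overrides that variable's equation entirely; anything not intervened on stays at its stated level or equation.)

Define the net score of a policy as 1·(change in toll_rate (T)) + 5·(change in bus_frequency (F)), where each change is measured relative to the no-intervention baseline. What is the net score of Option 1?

7280

Baseline:
  C = 7
  S = 35
  T = 8 − 5·7 + 6·35 = 183
  F = 161 − 6·7 + 2·35 − 4·183 = -543
Option 1 (S := -35):
  C = 7
  S = -35
  T = 8 − 5·7 + 6·(-35) = -237
  F = 161 − 6·7 + 2·(-35) − 4·(-237) = 997
ΔT = -237 − 183 = -420; ΔF = 997 − (-543) = 1540
Score = 1·(-420) + 5·1540 = 7280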